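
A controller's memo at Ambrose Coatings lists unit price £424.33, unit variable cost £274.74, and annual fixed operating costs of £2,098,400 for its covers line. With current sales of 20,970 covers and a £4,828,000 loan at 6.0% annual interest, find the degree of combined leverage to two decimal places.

Total contribution margin = 20,970 × £149.59 = £3,136,902.30.
Operating income = contribution − fixed costs = £3,136,902.30 − £2,098,400 = £1,038,502.30. Interest = £289,680.00, so EBIT − I = £748,822.30.
DCL = contribution ÷ (EBIT − I) = £3,136,902.30 ÷ £748,822.30 = 4.1891.

4.19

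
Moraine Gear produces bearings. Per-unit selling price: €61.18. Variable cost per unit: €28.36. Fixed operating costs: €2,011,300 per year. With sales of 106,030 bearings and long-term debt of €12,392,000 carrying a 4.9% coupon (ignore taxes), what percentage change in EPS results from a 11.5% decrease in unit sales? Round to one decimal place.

Total contribution margin = 106,030 × €32.82 = €3,479,904.60.
EBIT = €3,479,904.60 − €2,011,300 = €1,468,604.60.
Interest = €607,208.00, so EBIT − I = €861,396.60.
DCL = total CM / (EBIT − I) = €3,479,904.60 / €861,396.60 = 4.0398.
%ΔEPS = DCL × %ΔSales = 4.0398 × -11.5% = -46.5%.

-46.5%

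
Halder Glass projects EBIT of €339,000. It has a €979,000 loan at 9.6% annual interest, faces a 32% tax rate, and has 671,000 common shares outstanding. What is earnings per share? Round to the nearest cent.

€0.25

Interest = €93,984.00, so EBT = €339,000 − €93,984.00 = €245,016.00.
After tax at 32%: net income = €245,016.00 × 0.68 = €166,610.88.
EPS = €166,610.88 ÷ 671,000 = €0.25.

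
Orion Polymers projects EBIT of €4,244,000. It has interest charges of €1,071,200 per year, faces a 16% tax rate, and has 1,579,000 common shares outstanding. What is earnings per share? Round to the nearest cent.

€1.69

Interest = €1,071,200.00, so EBT = €4,244,000 − €1,071,200.00 = €3,172,800.00.
After tax at 16%: net income = €3,172,800.00 × 0.84 = €2,665,152.00.
EPS = €2,665,152.00 ÷ 1,579,000 = €1.69.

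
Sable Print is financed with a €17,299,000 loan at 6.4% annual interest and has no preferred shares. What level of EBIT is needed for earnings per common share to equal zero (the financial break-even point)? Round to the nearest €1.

Annual interest = 6.4% × €17,299,000 = €1,107,136.00.
With no preferred dividends, EPS = 0 when EBIT exactly covers interest, so the financial break-even EBIT is €1,107,136.00.

€1,107,136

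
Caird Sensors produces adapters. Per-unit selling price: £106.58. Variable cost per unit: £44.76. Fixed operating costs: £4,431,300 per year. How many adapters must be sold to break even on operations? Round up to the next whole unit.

Contribution margin per unit = £106.58 − £44.76 = £61.82.
Break-even volume = fixed costs ÷ CM per unit = £4,431,300 ÷ £61.82 = 71,680.69, so 71,681 adapters.

71,681 adapters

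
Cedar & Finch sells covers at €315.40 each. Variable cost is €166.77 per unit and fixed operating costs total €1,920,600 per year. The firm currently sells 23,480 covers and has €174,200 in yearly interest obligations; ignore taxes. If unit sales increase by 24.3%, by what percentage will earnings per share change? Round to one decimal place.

Total contribution margin = 23,480 × €148.63 = €3,489,832.40.
Operating income = contribution − fixed costs = €3,489,832.40 − €1,920,600 = €1,569,232.40.
After interest of €174,200.00, pre-tax earnings = €1,395,032.40.
Degree of combined leverage = contribution ÷ (EBIT − I) = €3,489,832.40 ÷ €1,395,032.40 = 2.5016.
EPS therefore changes by 2.5016 × (+24.3%) = +60.8%.

+60.8%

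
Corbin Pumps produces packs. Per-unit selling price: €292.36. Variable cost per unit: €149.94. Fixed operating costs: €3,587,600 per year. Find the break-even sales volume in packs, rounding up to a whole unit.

Unit CM = price − variable cost = €292.36 − €149.94 = €142.42.
Break-even volume = fixed costs ÷ CM per unit = €3,587,600 ÷ €142.42 = 25,190.28, so 25,191 packs.

25,191 packs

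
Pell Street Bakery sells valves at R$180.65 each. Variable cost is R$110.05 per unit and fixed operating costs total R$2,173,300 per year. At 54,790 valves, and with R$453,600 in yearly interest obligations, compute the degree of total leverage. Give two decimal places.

3.12

Total contribution margin = 54,790 × R$70.60 = R$3,868,174.00.
Operating income = contribution − fixed costs = R$3,868,174.00 − R$2,173,300 = R$1,694,874.00. Interest = R$453,600.00.
DOL = R$3,868,174.00 ÷ R$1,694,874.00 = 2.2823; DFL = R$1,694,874.00 ÷ R$1,241,274.00 = 1.3654.
DCL = DOL × DFL = 2.2823 × 1.3654 = 3.1163.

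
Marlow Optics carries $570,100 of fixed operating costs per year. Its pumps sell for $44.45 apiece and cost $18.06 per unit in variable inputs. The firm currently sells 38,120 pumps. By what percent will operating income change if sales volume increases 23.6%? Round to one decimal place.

At 38,120 units, contribution = 38,120 × $26.39 = $1,005,986.80.
EBIT = $1,005,986.80 − $570,100 = $435,886.80.
DOL = contribution ÷ EBIT = $1,005,986.80 ÷ $435,886.80 = 2.3079.
So EBIT moves 2.3079 × (+23.6%) = +54.5%.

+54.5%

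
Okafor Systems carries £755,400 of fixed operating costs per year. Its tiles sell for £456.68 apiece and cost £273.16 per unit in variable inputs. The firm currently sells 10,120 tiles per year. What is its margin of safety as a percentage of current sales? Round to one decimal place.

59.3%

Contribution margin per unit = £456.68 − £273.16 = £183.52. Break-even units = £755,400 ÷ £183.52 = 4,116.17; break-even revenue = 4,116.17 × £456.68 = £1,879,773.71.
Current sales = 10,120 × £456.68 = £4,621,601.60.
Margin of safety = (£4,621,601.60 − £1,879,773.71) ÷ £4,621,601.60 = 59.3%.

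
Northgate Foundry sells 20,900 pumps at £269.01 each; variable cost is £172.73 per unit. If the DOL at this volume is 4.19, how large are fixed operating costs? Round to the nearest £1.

At 20,900 units, contribution = 20,900 × £96.28 = £2,012,252.00.
Since DOL = CM ÷ EBIT, EBIT = £2,012,252.00 ÷ 4.19 = £480,251.07.
Fixed costs = CM − EBIT = £2,012,252.00 − £480,251.07 = £1,532,001.

£1,532,001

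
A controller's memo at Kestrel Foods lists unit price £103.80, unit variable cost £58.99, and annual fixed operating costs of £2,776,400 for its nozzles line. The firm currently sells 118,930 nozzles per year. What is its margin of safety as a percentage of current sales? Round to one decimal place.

47.9%

Each unit contributes £103.80 − £58.99 = £44.81. Break-even units = £2,776,400 ÷ £44.81 = 61,959.38; break-even revenue = 61,959.38 × £103.80 = £6,431,384.07.
Actual sales revenue = 118,930 × £103.80 = £12,344,934.00.
Margin of safety = (£12,344,934.00 − £6,431,384.07) ÷ £12,344,934.00 = 47.9%.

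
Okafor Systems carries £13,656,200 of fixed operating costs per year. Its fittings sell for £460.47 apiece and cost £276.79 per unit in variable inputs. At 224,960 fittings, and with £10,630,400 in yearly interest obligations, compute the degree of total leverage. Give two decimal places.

2.43

At 224,960 units, contribution = 224,960 × £183.68 = £41,320,652.80.
EBIT = £41,320,652.80 − £13,656,200 = £27,664,452.80. Interest = £10,630,400.00.
DOL = £41,320,652.80 ÷ £27,664,452.80 = 1.4936; DFL = £27,664,452.80 ÷ £17,034,052.80 = 1.6241.
Combined leverage = 1.4936 × 1.6241 = 2.4258.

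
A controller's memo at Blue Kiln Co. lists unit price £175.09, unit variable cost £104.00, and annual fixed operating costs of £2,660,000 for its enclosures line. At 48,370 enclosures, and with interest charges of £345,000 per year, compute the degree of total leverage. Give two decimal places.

Contribution at this volume is 48,370 × £71.09 = £3,438,623.30.
Operating income = contribution − fixed costs = £3,438,623.30 − £2,660,000 = £778,623.30. Interest = £345,000.00.
DOL = £3,438,623.30 ÷ £778,623.30 = 4.4163; DFL = £778,623.30 ÷ £433,623.30 = 1.7956.
Combined leverage = 4.4163 × 1.7956 = 7.9299.

7.93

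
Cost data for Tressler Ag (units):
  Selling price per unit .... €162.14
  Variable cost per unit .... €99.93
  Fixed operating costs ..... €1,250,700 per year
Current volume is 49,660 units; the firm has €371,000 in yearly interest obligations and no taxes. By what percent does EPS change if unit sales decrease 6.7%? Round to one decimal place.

At 49,660 units, contribution = 49,660 × €62.21 = €3,089,348.60.
Subtracting fixed costs: EBIT = €3,089,348.60 − €1,250,700 = €1,838,648.60.
Interest = €371,000.00, so EBIT − I = €1,467,648.60.
Degree of combined leverage = contribution ÷ (EBIT − I) = €3,089,348.60 ÷ €1,467,648.60 = 2.1050.
%ΔEPS = DCL × %ΔSales = 2.1050 × -6.7% = -14.1%.

-14.1%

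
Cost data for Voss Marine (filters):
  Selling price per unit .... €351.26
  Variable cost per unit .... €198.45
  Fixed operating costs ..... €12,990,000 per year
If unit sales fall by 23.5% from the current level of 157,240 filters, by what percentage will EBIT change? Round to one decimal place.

-51.2%

Contribution at this volume is 157,240 × €152.81 = €24,027,844.40.
Operating income = contribution − fixed costs = €24,027,844.40 − €12,990,000 = €11,037,844.40.
So DOL = total CM / EBIT = €24,027,844.40 / €11,037,844.40 = 2.1769.
Operating income changes by 2.1769 × -23.5% = -51.2%.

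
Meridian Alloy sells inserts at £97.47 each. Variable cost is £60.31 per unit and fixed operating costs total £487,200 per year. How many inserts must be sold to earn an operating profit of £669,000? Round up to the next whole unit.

31,115 inserts

Contribution margin per unit = £97.47 − £60.31 = £37.16.
Required volume = (fixed costs + target profit) ÷ CM = (£487,200 + £669,000) ÷ £37.16 = 31,114.10, so 31,115 inserts.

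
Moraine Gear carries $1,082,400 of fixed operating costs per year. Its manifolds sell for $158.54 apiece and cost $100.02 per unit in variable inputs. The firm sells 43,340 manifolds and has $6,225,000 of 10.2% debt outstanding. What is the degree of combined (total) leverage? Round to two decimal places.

3.10

At 43,340 units, contribution = 43,340 × $58.52 = $2,536,256.80.
Subtracting fixed costs: EBIT = $2,536,256.80 − $1,082,400 = $1,453,856.80. Interest = $634,950.00, so EBIT − I = $818,906.80.
DCL = contribution ÷ (EBIT − I) = $2,536,256.80 ÷ $818,906.80 = 3.0971.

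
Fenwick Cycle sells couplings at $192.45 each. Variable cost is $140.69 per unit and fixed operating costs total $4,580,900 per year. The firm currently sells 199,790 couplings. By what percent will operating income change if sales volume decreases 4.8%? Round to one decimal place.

Contribution at this volume is 199,790 × $51.76 = $10,341,130.40.
Operating income = contribution − fixed costs = $10,341,130.40 − $4,580,900 = $5,760,230.40.
So DOL = total CM / EBIT = $10,341,130.40 / $5,760,230.40 = 1.7953.
%ΔEBIT = DOL × %ΔSales = 1.7953 × -4.8% = -8.6%.

-8.6%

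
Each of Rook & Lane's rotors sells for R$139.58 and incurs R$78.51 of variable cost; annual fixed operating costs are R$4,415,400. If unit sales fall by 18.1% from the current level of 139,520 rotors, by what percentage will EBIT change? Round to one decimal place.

At 139,520 units, contribution = 139,520 × R$61.07 = R$8,520,486.40.
Subtracting fixed costs: EBIT = R$8,520,486.40 − R$4,415,400 = R$4,105,086.40.
DOL = contribution ÷ EBIT = R$8,520,486.40 ÷ R$4,105,086.40 = 2.0756.
So EBIT moves 2.0756 × (-18.1%) = -37.6%.

-37.6%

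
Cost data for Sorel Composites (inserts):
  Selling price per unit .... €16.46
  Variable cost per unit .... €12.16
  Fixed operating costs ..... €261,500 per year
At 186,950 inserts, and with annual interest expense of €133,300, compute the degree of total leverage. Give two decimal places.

1.97

Contribution at this volume is 186,950 × €4.30 = €803,885.00.
Operating income = contribution − fixed costs = €803,885.00 − €261,500 = €542,385.00. Interest = €133,300.00.
DOL = €803,885.00 ÷ €542,385.00 = 1.4821; DFL = €542,385.00 ÷ €409,085.00 = 1.3258.
DCL = DOL × DFL = 1.4821 × 1.3258 = 1.9650.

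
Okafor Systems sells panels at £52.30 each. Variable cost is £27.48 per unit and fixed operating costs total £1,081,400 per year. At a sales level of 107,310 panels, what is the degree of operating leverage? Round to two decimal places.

Contribution at this volume is 107,310 × £24.82 = £2,663,434.20.
EBIT = £2,663,434.20 − £1,081,400 = £1,582,034.20.
So DOL = total CM / EBIT = £2,663,434.20 / £1,582,034.20 = 1.6836.

1.68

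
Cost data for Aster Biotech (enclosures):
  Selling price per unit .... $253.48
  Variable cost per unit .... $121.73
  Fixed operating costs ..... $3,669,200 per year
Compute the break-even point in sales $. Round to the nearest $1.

Contribution margin per unit = $253.48 − $121.73 = $131.75, a CM ratio of $131.75 ÷ $253.48 = 0.5198.
Break-even sales = FC ÷ CM ratio = $3,669,200 × $253.48 / $131.75 = $7,059,346.

$7,059,346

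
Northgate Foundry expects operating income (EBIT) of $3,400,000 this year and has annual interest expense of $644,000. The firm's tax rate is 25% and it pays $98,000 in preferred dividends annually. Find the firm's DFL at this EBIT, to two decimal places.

1.30

Interest = $644,000.00.
Preferred dividends grossed up pre-tax: $98,000 / (1 − 0.25) = $130,666.67.
DFL = EBIT ÷ [EBIT − I − D_p/(1−t)] = $3,400,000 ÷ [$3,400,000 − $644,000.00 − $130,666.67] = $3,400,000 ÷ $2,625,333.33 = 1.2951.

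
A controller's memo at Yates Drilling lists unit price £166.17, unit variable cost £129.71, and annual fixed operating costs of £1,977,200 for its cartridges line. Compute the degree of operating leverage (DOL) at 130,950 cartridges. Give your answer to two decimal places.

1.71

At 130,950 units, contribution = 130,950 × £36.46 = £4,774,437.00.
Subtracting fixed costs: EBIT = £4,774,437.00 − £1,977,200 = £2,797,237.00.
Degree of operating leverage = £4,774,437.00 / £2,797,237.00 = 1.7068.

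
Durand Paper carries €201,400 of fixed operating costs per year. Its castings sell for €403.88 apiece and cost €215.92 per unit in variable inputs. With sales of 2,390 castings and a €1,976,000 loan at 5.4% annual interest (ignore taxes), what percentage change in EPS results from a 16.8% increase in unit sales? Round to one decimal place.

+53.5%

Total contribution margin = 2,390 × €187.96 = €449,224.40.
EBIT = €449,224.40 − €201,400 = €247,824.40.
After interest of €106,704.00, pre-tax earnings = €141,120.40.
Degree of combined leverage = contribution ÷ (EBIT − I) = €449,224.40 ÷ €141,120.40 = 3.1833.
EPS therefore changes by 3.1833 × (+16.8%) = +53.5%.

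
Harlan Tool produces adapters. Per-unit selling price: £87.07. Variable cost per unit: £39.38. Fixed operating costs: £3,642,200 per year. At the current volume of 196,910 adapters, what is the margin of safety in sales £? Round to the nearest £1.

Contribution margin per unit = £87.07 − £39.38 = £47.69. Break-even units = £3,642,200 ÷ £47.69 = 76,372.41; break-even revenue = 76,372.41 × £87.07 = £6,649,745.31.
Actual sales revenue = 196,910 × £87.07 = £17,144,953.70.
Margin of safety = £17,144,953.70 − £6,649,745.31 = £10,495,208.

£10,495,208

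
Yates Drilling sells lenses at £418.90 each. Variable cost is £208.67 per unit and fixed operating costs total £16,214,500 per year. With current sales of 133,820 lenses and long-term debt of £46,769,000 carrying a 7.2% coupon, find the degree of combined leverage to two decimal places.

3.29

At 133,820 units, contribution = 133,820 × £210.23 = £28,132,978.60.
Subtracting fixed costs: EBIT = £28,132,978.60 − £16,214,500 = £11,918,478.60. Interest = £3,367,368.00.
DOL = £28,132,978.60 ÷ £11,918,478.60 = 2.3605; DFL = £11,918,478.60 ÷ £8,551,110.60 = 1.3938.
DCL = DOL × DFL = 2.3605 × 1.3938 = 3.2901.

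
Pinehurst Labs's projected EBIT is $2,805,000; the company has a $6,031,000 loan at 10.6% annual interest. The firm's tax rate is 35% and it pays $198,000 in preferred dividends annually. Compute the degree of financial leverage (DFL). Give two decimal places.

1.51

Interest = $639,286.00.
Pre-tax preferred-dividend burden = $198,000 ÷ (1 − 0.35) = $304,615.38.
DFL = EBIT ÷ [EBIT − I − D_p/(1−t)] = $2,805,000 ÷ [$2,805,000 − $639,286.00 − $304,615.38] = $2,805,000 ÷ $1,861,098.62 = 1.5072.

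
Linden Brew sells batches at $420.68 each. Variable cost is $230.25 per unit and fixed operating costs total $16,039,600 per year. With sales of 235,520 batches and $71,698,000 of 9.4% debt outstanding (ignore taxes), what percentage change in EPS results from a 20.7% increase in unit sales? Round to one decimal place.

At 235,520 units, contribution = 235,520 × $190.43 = $44,850,073.60.
EBIT = $44,850,073.60 − $16,039,600 = $28,810,473.60.
Interest = $6,739,612.00, so EBIT − I = $22,070,861.60.
DCL = total CM / (EBIT − I) = $44,850,073.60 / $22,070,861.60 = 2.0321.
EPS therefore changes by 2.0321 × (+20.7%) = +42.1%.

+42.1%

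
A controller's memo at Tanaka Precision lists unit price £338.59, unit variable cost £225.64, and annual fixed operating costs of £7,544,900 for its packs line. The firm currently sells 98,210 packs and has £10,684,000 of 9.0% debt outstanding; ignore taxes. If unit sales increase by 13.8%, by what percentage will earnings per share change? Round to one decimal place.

Contribution at this volume is 98,210 × £112.95 = £11,092,819.50.
EBIT = £11,092,819.50 − £7,544,900 = £3,547,919.50.
Interest = £961,560.00, so EBIT − I = £2,586,359.50.
DCL = total CM / (EBIT − I) = £11,092,819.50 / £2,586,359.50 = 4.2890.
%ΔEPS = DCL × %ΔSales = 4.2890 × +13.8% = +59.2%.

+59.2%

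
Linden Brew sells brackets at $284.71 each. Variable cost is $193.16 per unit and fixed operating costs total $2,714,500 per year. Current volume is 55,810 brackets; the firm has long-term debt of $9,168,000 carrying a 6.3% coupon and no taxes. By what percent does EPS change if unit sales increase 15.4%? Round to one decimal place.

+43.3%

At 55,810 units, contribution = 55,810 × $91.55 = $5,109,405.50.
EBIT = $5,109,405.50 − $2,714,500 = $2,394,905.50.
After interest of $577,584.00, pre-tax earnings = $1,817,321.50.
Degree of combined leverage = contribution ÷ (EBIT − I) = $5,109,405.50 ÷ $1,817,321.50 = 2.8115.
EPS therefore changes by 2.8115 × (+15.4%) = +43.3%.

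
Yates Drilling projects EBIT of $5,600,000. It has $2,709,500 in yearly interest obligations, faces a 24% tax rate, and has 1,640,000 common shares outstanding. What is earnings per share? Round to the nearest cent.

Interest = $2,709,500.00, so EBT = $5,600,000 − $2,709,500.00 = $2,890,500.00.
After tax at 24%: net income = $2,890,500.00 × 0.76 = $2,196,780.00.
Per share: $2,196,780.00 / 1,640,000 shares = $1.34.

$1.34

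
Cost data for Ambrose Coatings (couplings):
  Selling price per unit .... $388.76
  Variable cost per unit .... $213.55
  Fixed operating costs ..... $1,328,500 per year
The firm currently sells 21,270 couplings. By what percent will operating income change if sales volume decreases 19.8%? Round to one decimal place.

-30.8%

Total contribution margin = 21,270 × $175.21 = $3,726,716.70.
EBIT = $3,726,716.70 − $1,328,500 = $2,398,216.70.
So DOL = total CM / EBIT = $3,726,716.70 / $2,398,216.70 = 1.5540.
So EBIT moves 1.5540 × (-19.8%) = -30.8%.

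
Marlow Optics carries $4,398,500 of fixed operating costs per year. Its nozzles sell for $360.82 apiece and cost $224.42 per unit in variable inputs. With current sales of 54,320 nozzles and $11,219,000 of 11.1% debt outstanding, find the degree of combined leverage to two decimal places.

Contribution at this volume is 54,320 × $136.40 = $7,409,248.00.
Operating income = contribution − fixed costs = $7,409,248.00 − $4,398,500 = $3,010,748.00. Interest = $1,245,309.00, so EBIT − I = $1,765,439.00.
DCL = contribution ÷ (EBIT − I) = $7,409,248.00 ÷ $1,765,439.00 = 4.1968.

4.20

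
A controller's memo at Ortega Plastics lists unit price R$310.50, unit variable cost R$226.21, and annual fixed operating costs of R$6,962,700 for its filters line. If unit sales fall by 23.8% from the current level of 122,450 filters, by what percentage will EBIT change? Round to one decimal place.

-73.1%

Total contribution margin = 122,450 × R$84.29 = R$10,321,310.50.
Subtracting fixed costs: EBIT = R$10,321,310.50 − R$6,962,700 = R$3,358,610.50.
Degree of operating leverage = R$10,321,310.50 / R$3,358,610.50 = 3.0731.
%ΔEBIT = DOL × %ΔSales = 3.0731 × -23.8% = -73.1%.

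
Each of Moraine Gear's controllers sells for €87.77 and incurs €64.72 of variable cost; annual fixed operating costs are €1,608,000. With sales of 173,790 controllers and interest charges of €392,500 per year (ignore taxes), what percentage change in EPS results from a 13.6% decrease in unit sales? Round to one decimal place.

-27.2%

Contribution at this volume is 173,790 × €23.05 = €4,005,859.50.
Operating income = contribution − fixed costs = €4,005,859.50 − €1,608,000 = €2,397,859.50.
Interest = €392,500.00, so EBIT − I = €2,005,359.50.
DCL = total CM / (EBIT − I) = €4,005,859.50 / €2,005,359.50 = 1.9976.
EPS therefore changes by 1.9976 × (-13.6%) = -27.2%.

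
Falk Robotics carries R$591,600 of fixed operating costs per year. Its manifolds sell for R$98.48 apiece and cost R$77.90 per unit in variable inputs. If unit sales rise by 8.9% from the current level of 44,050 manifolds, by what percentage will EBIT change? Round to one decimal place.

+25.6%

Total contribution margin = 44,050 × R$20.58 = R$906,549.00.
Subtracting fixed costs: EBIT = R$906,549.00 − R$591,600 = R$314,949.00.
So DOL = total CM / EBIT = R$906,549.00 / R$314,949.00 = 2.8784.
%ΔEBIT = DOL × %ΔSales = 2.8784 × +8.9% = +25.6%.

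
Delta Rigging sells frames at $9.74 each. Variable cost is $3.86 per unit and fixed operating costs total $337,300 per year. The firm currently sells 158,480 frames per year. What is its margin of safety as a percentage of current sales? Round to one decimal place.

63.8%

Contribution margin per unit = $9.74 − $3.86 = $5.88. Break-even units = $337,300 ÷ $5.88 = 57,363.95; break-even revenue = 57,363.95 × $9.74 = $558,724.83.
Actual sales revenue = 158,480 × $9.74 = $1,543,595.20.
Margin of safety = ($1,543,595.20 − $558,724.83) ÷ $1,543,595.20 = 63.8%.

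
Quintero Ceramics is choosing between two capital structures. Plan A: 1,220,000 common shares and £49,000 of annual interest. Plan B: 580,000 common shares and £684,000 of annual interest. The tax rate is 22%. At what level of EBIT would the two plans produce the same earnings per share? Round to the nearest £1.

Set EPS_A = EPS_B: (EBIT − £49,000)(1 − 0.22) ÷ 1,220,000 = (EBIT − £684,000)(1 − 0.22) ÷ 580,000.
Cancelling (1 − t) and cross-multiplying: 580,000·(EBIT − 49,000) = 1,220,000·(EBIT − 684,000).
EBIT × (1,220,000 − 580,000) = 684,000 × 1,220,000 − 49,000 × 580,000 = 806,060,000,000, so EBIT = 806,060,000,000 ÷ 640,000 = 1,259,468.75.

£1,259,469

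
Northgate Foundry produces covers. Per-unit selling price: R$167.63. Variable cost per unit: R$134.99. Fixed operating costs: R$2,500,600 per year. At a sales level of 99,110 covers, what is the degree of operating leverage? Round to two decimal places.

At 99,110 units, contribution = 99,110 × R$32.64 = R$3,234,950.40.
Operating income = contribution − fixed costs = R$3,234,950.40 − R$2,500,600 = R$734,350.40.
So DOL = total CM / EBIT = R$3,234,950.40 / R$734,350.40 = 4.4052.

4.41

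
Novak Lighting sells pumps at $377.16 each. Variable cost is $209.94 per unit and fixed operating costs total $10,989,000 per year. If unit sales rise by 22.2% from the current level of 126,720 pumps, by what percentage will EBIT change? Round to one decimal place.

+46.1%

Contribution at this volume is 126,720 × $167.22 = $21,190,118.40.
Subtracting fixed costs: EBIT = $21,190,118.40 − $10,989,000 = $10,201,118.40.
DOL = contribution ÷ EBIT = $21,190,118.40 ÷ $10,201,118.40 = 2.0772.
Operating income changes by 2.0772 × +22.2% = +46.1%.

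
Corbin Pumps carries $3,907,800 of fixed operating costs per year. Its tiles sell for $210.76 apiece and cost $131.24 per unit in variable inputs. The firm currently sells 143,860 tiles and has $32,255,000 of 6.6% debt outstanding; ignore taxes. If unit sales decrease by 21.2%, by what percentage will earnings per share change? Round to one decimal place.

Contribution at this volume is 143,860 × $79.52 = $11,439,747.20.
Subtracting fixed costs: EBIT = $11,439,747.20 − $3,907,800 = $7,531,947.20.
After interest of $2,128,830.00, pre-tax earnings = $5,403,117.20.
DCL = total CM / (EBIT − I) = $11,439,747.20 / $5,403,117.20 = 2.1172.
%ΔEPS = DCL × %ΔSales = 2.1172 × -21.2% = -44.9%.

-44.9%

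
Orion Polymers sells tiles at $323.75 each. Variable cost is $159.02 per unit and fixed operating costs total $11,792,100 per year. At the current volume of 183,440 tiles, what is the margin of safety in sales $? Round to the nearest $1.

Unit CM = price − variable cost = $323.75 − $159.02 = $164.73. Break-even units = $11,792,100 ÷ $164.73 = 71,584.41; break-even revenue = 71,584.41 × $323.75 = $23,175,453.01.
Current sales = 183,440 × $323.75 = $59,388,700.00.
Margin of safety = $59,388,700.00 − $23,175,453.01 = $36,213,247.

$36,213,247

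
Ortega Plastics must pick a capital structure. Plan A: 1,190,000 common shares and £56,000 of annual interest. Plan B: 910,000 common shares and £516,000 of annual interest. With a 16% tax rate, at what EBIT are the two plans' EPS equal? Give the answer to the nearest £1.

£2,011,000

Set EPS_A = EPS_B: (EBIT − £56,000)(1 − 0.16) ÷ 1,190,000 = (EBIT − £516,000)(1 − 0.16) ÷ 910,000.
Cancelling (1 − t) and cross-multiplying: 910,000·(EBIT − 56,000) = 1,190,000·(EBIT − 516,000).
Solving, EBIT = (516,000·1,190,000 − 56,000·910,000) / (1,190,000 − 910,000) = 563,080,000,000 / 280,000 = 2,011,000.00.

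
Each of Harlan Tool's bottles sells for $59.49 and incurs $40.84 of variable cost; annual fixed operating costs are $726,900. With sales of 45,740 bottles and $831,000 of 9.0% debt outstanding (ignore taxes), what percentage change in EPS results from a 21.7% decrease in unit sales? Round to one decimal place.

-360.4%

Total contribution margin = 45,740 × $18.65 = $853,051.00.
Subtracting fixed costs: EBIT = $853,051.00 − $726,900 = $126,151.00.
After interest of $74,790.00, pre-tax earnings = $51,361.00.
Degree of combined leverage = contribution ÷ (EBIT − I) = $853,051.00 ÷ $51,361.00 = 16.6089.
%ΔEPS = DCL × %ΔSales = 16.6089 × -21.7% = -360.4%.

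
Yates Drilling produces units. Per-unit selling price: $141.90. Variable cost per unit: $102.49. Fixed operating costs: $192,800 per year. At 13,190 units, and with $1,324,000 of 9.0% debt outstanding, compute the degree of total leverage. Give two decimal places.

2.50

Total contribution margin = 13,190 × $39.41 = $519,817.90.
Operating income = contribution − fixed costs = $519,817.90 − $192,800 = $327,017.90. Interest = $119,160.00, so EBIT − I = $207,857.90.
Degree of total leverage = total CM / (EBIT − interest) = $519,817.90 / $207,857.90 = 2.5008.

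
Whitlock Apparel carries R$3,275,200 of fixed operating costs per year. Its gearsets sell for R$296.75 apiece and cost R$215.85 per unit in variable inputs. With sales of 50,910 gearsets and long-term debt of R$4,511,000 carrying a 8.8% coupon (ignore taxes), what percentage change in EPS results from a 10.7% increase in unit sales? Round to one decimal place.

+98.7%

Total contribution margin = 50,910 × R$80.90 = R$4,118,619.00.
EBIT = R$4,118,619.00 − R$3,275,200 = R$843,419.00.
Interest = R$396,968.00, so EBIT − I = R$446,451.00.
DCL = total CM / (EBIT − I) = R$4,118,619.00 / R$446,451.00 = 9.2252.
EPS therefore changes by 9.2252 × (+10.7%) = +98.7%.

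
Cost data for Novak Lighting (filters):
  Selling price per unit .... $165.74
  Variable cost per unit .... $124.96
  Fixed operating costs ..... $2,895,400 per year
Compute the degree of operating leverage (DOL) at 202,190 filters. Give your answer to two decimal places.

1.54

Total contribution margin = 202,190 × $40.78 = $8,245,308.20.
Subtracting fixed costs: EBIT = $8,245,308.20 − $2,895,400 = $5,349,908.20.
So DOL = total CM / EBIT = $8,245,308.20 / $5,349,908.20 = 1.5412.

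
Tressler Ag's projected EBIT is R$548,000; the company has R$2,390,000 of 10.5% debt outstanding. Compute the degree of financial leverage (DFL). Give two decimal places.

Interest = R$250,950.00.
DFL = EBIT ÷ (EBIT − I) = R$548,000 ÷ (R$548,000 − R$250,950.00) = R$548,000 ÷ R$297,050.00 = 1.8448.

1.84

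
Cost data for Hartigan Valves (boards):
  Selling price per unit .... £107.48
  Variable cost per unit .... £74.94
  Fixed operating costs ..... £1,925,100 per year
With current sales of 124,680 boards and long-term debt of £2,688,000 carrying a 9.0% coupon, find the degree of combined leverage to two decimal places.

At 124,680 units, contribution = 124,680 × £32.54 = £4,057,087.20.
Subtracting fixed costs: EBIT = £4,057,087.20 − £1,925,100 = £2,131,987.20. Interest = £241,920.00.
DOL = £4,057,087.20 ÷ £2,131,987.20 = 1.9030; DFL = £2,131,987.20 ÷ £1,890,067.20 = 1.1280.
DCL = DOL × DFL = 1.9030 × 1.1280 = 2.1466.

2.15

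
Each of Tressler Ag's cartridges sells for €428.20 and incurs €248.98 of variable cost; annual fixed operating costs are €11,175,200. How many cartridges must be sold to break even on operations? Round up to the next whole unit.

62,355 cartridges

Each unit contributes €428.20 − €248.98 = €179.22.
Break-even Q = €11,175,200 / €179.22 = 62,354.65 → 62,355 cartridges.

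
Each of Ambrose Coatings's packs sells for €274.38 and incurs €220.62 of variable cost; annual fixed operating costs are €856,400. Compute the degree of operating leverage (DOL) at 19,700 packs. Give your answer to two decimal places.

Contribution at this volume is 19,700 × €53.76 = €1,059,072.00.
Operating income = contribution − fixed costs = €1,059,072.00 − €856,400 = €202,672.00.
DOL = contribution ÷ EBIT = €1,059,072.00 ÷ €202,672.00 = 5.2255.

5.23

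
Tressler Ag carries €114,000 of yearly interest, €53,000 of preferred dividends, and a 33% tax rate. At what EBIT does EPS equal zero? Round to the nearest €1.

€193,104

Grossing the preferred dividend up to pre-tax terms: €53,000 / (1 − 0.33) = €79,104.48.
EPS = 0 when EBIT covers interest plus the pre-tax preferred burden: €114,000 + €79,104.48 = €193,104.48.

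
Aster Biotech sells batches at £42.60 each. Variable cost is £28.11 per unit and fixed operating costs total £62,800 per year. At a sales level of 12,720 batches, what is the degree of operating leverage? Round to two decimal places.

1.52

At 12,720 units, contribution = 12,720 × £14.49 = £184,312.80.
Operating income = contribution − fixed costs = £184,312.80 − £62,800 = £121,512.80.
So DOL = total CM / EBIT = £184,312.80 / £121,512.80 = 1.5168.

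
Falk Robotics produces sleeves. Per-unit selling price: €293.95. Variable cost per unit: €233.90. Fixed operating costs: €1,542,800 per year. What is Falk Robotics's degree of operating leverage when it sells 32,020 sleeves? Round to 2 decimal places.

5.06

At 32,020 units, contribution = 32,020 × €60.05 = €1,922,801.00.
Operating income = contribution − fixed costs = €1,922,801.00 − €1,542,800 = €380,001.00.
DOL = contribution ÷ EBIT = €1,922,801.00 ÷ €380,001.00 = 5.0600.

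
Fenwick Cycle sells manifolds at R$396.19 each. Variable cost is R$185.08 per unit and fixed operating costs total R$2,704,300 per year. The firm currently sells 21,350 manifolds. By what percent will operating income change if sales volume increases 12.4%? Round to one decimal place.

At 21,350 units, contribution = 21,350 × R$211.11 = R$4,507,198.50.
EBIT = R$4,507,198.50 − R$2,704,300 = R$1,802,898.50.
So DOL = total CM / EBIT = R$4,507,198.50 / R$1,802,898.50 = 2.5000.
%ΔEBIT = DOL × %ΔSales = 2.5000 × +12.4% = +31.0%.

+31.0%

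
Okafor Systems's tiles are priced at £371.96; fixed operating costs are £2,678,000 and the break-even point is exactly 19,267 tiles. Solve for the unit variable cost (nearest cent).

Contribution per unit must be FC / Q = £2,678,000 / 19,267 = £138.9941.
Variable cost per unit = £371.96 − £138.9941 = £232.97.

£232.97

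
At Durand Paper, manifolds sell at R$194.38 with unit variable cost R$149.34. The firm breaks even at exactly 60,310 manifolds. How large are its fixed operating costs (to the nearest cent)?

R$2,716,362.40

Each unit contributes R$194.38 − R$149.34 = R$45.04.
Since BE = FC / CM, FC = 60,310 × R$45.04 = R$2,716,362.40.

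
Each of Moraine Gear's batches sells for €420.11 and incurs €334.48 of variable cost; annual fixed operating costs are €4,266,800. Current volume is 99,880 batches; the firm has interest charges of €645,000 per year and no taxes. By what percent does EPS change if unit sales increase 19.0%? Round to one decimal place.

At 99,880 units, contribution = 99,880 × €85.63 = €8,552,724.40.
Subtracting fixed costs: EBIT = €8,552,724.40 − €4,266,800 = €4,285,924.40.
After interest of €645,000.00, pre-tax earnings = €3,640,924.40.
DCL = total CM / (EBIT − I) = €8,552,724.40 / €3,640,924.40 = 2.3491.
%ΔEPS = DCL × %ΔSales = 2.3491 × +19.0% = +44.6%.

+44.6%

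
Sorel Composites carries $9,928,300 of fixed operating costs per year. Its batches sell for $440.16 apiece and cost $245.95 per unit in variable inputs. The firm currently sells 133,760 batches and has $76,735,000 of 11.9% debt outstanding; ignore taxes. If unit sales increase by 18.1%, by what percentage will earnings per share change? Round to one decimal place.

Contribution at this volume is 133,760 × $194.21 = $25,977,529.60.
Operating income = contribution − fixed costs = $25,977,529.60 − $9,928,300 = $16,049,229.60.
After interest of $9,131,465.00, pre-tax earnings = $6,917,764.60.
DCL = total CM / (EBIT − I) = $25,977,529.60 / $6,917,764.60 = 3.7552.
EPS therefore changes by 3.7552 × (+18.1%) = +68.0%.

+68.0%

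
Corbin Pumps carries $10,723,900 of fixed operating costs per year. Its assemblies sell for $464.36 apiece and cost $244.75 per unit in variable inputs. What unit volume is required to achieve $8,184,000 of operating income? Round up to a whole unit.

Unit CM = price − variable cost = $464.36 − $244.75 = $219.61.
Units = (FC + target) / CM = ($10,723,900 + $8,184,000) / $219.61 = 86,097.63, so 86,098 assemblies.

86,098 assemblies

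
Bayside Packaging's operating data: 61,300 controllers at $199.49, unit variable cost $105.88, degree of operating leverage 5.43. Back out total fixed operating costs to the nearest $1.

$4,681,517

Contribution at this volume is 61,300 × $93.61 = $5,738,293.00.
DOL = contribution / EBIT, so EBIT = $5,738,293.00 / 5.43 = $1,056,775.87.
And FC = contribution − EBIT = $5,738,293.00 − $1,056,775.87 = $4,681,517.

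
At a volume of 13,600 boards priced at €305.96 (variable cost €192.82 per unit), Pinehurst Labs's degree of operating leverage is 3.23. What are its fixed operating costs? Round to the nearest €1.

At 13,600 units, contribution = 13,600 × €113.14 = €1,538,704.00.
Since DOL = CM ÷ EBIT, EBIT = €1,538,704.00 ÷ 3.23 = €476,378.95.
Fixed costs = CM − EBIT = €1,538,704.00 − €476,378.95 = €1,062,325.

€1,062,325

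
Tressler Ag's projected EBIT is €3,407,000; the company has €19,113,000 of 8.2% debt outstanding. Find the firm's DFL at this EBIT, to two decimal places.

1.85

Annual interest charges come to €1,567,266.00.
Degree of financial leverage = EBIT / (EBIT − interest) = €3,407,000 / €1,839,734.00 = 1.8519.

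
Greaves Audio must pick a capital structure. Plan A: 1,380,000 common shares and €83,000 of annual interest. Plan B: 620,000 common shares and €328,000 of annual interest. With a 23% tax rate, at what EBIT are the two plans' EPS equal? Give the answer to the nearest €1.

€527,868

At indifference, (EBIT − 83,000)(1 − t)/1,380,000 = (EBIT − 328,000)(1 − t)/620,000.
Cancelling (1 − t) and cross-multiplying: 620,000·(EBIT − 83,000) = 1,380,000·(EBIT − 328,000).
EBIT × (1,380,000 − 620,000) = 328,000 × 1,380,000 − 83,000 × 620,000 = 401,180,000,000, so EBIT = 401,180,000,000 ÷ 760,000 = 527,868.42.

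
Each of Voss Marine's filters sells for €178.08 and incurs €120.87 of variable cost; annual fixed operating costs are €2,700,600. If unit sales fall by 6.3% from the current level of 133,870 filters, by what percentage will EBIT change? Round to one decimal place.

-9.7%

Total contribution margin = 133,870 × €57.21 = €7,658,702.70.
EBIT = €7,658,702.70 − €2,700,600 = €4,958,102.70.
DOL = contribution ÷ EBIT = €7,658,702.70 ÷ €4,958,102.70 = 1.5447.
%ΔEBIT = DOL × %ΔSales = 1.5447 × -6.3% = -9.7%.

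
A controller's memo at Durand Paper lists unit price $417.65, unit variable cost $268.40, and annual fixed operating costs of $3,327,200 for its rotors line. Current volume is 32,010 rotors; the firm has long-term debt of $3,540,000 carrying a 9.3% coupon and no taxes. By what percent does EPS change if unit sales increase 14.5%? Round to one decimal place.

+61.8%

Total contribution margin = 32,010 × $149.25 = $4,777,492.50.
EBIT = $4,777,492.50 − $3,327,200 = $1,450,292.50.
After interest of $329,220.00, pre-tax earnings = $1,121,072.50.
DCL = total CM / (EBIT − I) = $4,777,492.50 / $1,121,072.50 = 4.2615.
%ΔEPS = DCL × %ΔSales = 4.2615 × +14.5% = +61.8%.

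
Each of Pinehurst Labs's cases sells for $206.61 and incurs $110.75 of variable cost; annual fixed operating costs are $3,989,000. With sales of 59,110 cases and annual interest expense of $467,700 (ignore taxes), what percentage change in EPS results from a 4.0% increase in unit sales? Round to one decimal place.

At 59,110 units, contribution = 59,110 × $95.86 = $5,666,284.60.
Operating income = contribution − fixed costs = $5,666,284.60 − $3,989,000 = $1,677,284.60.
After interest of $467,700.00, pre-tax earnings = $1,209,584.60.
DCL = total CM / (EBIT − I) = $5,666,284.60 / $1,209,584.60 = 4.6845.
%ΔEPS = DCL × %ΔSales = 4.6845 × +4.0% = +18.7%.

+18.7%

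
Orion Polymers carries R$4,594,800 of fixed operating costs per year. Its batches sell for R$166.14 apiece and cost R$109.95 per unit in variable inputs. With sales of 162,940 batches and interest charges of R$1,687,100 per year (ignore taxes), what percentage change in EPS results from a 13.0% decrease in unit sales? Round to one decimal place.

-41.4%

Total contribution margin = 162,940 × R$56.19 = R$9,155,598.60.
EBIT = R$9,155,598.60 − R$4,594,800 = R$4,560,798.60.
Interest = R$1,687,100.00, so EBIT − I = R$2,873,698.60.
DCL = total CM / (EBIT − I) = R$9,155,598.60 / R$2,873,698.60 = 3.1860.
%ΔEPS = DCL × %ΔSales = 3.1860 × -13.0% = -41.4%.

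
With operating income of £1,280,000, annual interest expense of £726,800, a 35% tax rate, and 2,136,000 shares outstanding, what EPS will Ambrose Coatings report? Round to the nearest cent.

£0.17

Pre-tax income = £1,280,000 − £726,800.00 = £553,200.00.
After tax at 35%: net income = £553,200.00 × 0.65 = £359,580.00.
EPS = £359,580.00 ÷ 2,136,000 = £0.17.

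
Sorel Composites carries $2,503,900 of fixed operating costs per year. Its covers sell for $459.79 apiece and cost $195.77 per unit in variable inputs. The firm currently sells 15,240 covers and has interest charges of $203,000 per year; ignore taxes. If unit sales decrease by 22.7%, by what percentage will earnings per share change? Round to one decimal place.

-69.4%

Total contribution margin = 15,240 × $264.02 = $4,023,664.80.
EBIT = $4,023,664.80 − $2,503,900 = $1,519,764.80.
After interest of $203,000.00, pre-tax earnings = $1,316,764.80.
Degree of combined leverage = contribution ÷ (EBIT − I) = $4,023,664.80 ÷ $1,316,764.80 = 3.0557.
%ΔEPS = DCL × %ΔSales = 3.0557 × -22.7% = -69.4%.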